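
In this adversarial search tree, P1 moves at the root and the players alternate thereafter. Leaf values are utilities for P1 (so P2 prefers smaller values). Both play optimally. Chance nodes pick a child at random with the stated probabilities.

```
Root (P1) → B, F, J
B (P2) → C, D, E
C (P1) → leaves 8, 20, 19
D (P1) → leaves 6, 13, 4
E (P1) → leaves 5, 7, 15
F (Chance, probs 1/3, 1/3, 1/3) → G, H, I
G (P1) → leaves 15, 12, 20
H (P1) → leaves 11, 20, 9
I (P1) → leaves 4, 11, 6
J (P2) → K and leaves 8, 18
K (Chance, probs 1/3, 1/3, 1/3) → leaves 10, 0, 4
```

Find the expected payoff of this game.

17

C (P1): max(8, 20, 19) = 20
D (P1): max(6, 13, 4) = 13
E (P1): max(5, 7, 15) = 15
B (P2): min(20, 13, 15) = 13
G (P1): max(15, 12, 20) = 20
H (P1): max(11, 20, 9) = 20
I (P1): max(4, 11, 6) = 11
F (Chance): 1/3·20 + 1/3·20 + 1/3·11 = 17
K (Chance): 1/3·10 + 1/3·0 + 1/3·4 = 4.67
J (P2): min(4.67, 8, 18) = 4.67
Root (P1): max(13, 17, 4.67) = 17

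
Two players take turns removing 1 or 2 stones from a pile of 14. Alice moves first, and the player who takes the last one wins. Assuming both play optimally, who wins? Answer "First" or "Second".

First

Positions where the player to move wins (W) vs loses (L):
i:   0  1  2  3  4  5  6  7  8  9 10 11 12 13 14
     L  W  W  L  W  W  L  W  W  L  W  W  L  W  W
Position 14 is W, so the first player wins.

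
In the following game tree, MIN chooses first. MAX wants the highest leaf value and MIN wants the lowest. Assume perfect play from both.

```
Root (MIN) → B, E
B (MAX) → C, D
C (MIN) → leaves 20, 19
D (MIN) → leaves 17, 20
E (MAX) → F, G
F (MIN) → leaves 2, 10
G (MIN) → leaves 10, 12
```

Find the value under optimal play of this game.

C (MIN): min(20, 19) = 19
D (MIN): min(17, 20) = 17
B (MAX): max(19, 17) = 19
F (MIN): min(2, 10) = 2
G (MIN): min(10, 12) = 10
E (MAX): max(2, 10) = 10
Root (MIN): min(19, 10) = 10

10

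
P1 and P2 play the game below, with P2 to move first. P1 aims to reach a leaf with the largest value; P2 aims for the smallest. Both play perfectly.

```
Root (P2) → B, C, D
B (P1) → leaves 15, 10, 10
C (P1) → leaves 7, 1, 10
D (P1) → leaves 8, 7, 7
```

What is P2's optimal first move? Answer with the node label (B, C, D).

B (P1): max(15, 10, 10) = 15
C (P1): max(7, 1, 10) = 10
D (P1): max(8, 7, 7) = 8
Root (P2): min(15, 10, 8) = 8
P2 picks the child with the lowest value: D (value 8).

D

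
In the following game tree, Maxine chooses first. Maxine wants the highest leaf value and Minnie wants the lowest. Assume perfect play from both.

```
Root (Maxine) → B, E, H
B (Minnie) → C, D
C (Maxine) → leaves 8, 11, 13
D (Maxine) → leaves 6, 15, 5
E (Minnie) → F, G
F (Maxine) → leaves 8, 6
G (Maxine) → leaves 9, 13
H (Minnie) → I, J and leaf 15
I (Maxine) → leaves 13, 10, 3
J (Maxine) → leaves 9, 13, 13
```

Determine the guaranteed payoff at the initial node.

C (Maxine): max(8, 11, 13) = 13
D (Maxine): max(6, 15, 5) = 15
B (Minnie): min(13, 15) = 13
F (Maxine): max(8, 6) = 8
G (Maxine): max(9, 13) = 13
E (Minnie): min(8, 13) = 8
I (Maxine): max(13, 10, 3) = 13
J (Maxine): max(9, 13, 13) = 13
H (Minnie): min(13, 13, 15) = 13
Root (Maxine): max(13, 8, 13) = 13

13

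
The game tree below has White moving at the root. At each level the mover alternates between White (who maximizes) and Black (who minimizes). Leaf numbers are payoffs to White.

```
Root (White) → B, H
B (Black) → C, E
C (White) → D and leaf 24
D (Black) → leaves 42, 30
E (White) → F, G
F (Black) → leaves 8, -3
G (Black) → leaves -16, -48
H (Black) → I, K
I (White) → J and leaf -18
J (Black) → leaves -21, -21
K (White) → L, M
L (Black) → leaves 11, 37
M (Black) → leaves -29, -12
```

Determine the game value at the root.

D (Black): min(42, 30) = 30
C (White): max(30, 24) = 30
F (Black): min(8, -3) = -3
G (Black): min(-16, -48) = -48
E (White): max(-3, -48) = -3
B (Black): min(30, -3) = -3
J (Black): min(-21, -21) = -21
I (White): max(-21, -18) = -18
L (Black): min(11, 37) = 11
M (Black): min(-29, -12) = -29
K (White): max(11, -29) = 11
H (Black): min(-18, 11) = -18
Root (White): max(-3, -18) = -3

-3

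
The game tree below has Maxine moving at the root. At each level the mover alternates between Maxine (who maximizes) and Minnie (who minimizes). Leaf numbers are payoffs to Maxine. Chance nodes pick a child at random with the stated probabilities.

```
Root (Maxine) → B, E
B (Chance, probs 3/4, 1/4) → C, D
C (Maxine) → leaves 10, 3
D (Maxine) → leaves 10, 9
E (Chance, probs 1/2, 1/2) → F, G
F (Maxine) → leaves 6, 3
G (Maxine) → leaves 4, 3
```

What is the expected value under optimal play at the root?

C (Maxine): max(10, 3) = 10
D (Maxine): max(10, 9) = 10
B (Chance): 3/4·10 + 1/4·10 = 10
F (Maxine): max(6, 3) = 6
G (Maxine): max(4, 3) = 4
E (Chance): 1/2·6 + 1/2·4 = 5
Root (Maxine): max(10, 5) = 10

10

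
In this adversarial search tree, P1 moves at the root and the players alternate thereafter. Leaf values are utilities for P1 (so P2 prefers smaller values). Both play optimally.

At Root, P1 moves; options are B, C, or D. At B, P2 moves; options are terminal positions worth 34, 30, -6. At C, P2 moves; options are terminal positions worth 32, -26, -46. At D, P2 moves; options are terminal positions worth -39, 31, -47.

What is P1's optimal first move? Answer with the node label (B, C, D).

B

B (P2): min(34, 30, -6) = -6
C (P2): min(32, -26, -46) = -46
D (P2): min(-39, 31, -47) = -47
Root (P1): max(-6, -46, -47) = -6
P1 picks the child with the highest value: B (value -6).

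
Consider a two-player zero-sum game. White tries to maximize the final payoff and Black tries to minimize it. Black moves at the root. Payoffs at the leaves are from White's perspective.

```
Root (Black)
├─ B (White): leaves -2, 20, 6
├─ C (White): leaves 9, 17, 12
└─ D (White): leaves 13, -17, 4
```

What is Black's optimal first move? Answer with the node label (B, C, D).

B (White): max(-2, 20, 6) = 20
C (White): max(9, 17, 12) = 17
D (White): max(13, -17, 4) = 13
Root (Black): min(20, 17, 13) = 13
Black picks the child with the lowest value: D (value 13).

D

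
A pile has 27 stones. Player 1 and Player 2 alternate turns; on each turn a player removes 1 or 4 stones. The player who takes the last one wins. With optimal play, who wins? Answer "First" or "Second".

i:   0  1  2  3  4  5  6  7  8  9 10 11 12 13 14 15 16 17 18 19 20 21 22 23 24 25 26 27
     L  W  L  W  W  L  W  L  W  W  L  W  L  W  W  L  W  L  W  W  L  W  L  W  W  L  W  L
Position 27 is L, so the second player wins.

Second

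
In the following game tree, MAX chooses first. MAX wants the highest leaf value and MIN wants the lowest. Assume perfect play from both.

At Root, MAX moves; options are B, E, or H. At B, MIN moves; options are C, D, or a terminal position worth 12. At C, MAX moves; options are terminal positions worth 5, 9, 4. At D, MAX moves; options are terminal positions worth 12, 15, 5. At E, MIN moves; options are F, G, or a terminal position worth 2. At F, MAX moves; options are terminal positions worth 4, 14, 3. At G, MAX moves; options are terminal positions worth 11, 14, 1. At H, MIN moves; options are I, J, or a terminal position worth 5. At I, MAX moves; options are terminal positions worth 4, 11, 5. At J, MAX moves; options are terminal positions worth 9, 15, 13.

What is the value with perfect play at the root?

9

C (MAX): max(5, 9, 4) = 9
D (MAX): max(12, 15, 5) = 15
B (MIN): min(9, 15, 12) = 9
F (MAX): max(4, 14, 3) = 14
G (MAX): max(11, 14, 1) = 14
E (MIN): min(14, 14, 2) = 2
I (MAX): max(4, 11, 5) = 11
J (MAX): max(9, 15, 13) = 15
H (MIN): min(11, 15, 5) = 5
Root (MAX): max(9, 2, 5) = 9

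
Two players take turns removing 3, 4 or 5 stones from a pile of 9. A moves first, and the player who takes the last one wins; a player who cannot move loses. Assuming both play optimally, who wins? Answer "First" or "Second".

Compute winning (W) and losing (L) positions by backward induction:
i:   0  1  2  3  4  5  6  7  8  9
     L  L  L  W  W  W  W  W  L  L
Position 9 is L, so the second player wins.

Second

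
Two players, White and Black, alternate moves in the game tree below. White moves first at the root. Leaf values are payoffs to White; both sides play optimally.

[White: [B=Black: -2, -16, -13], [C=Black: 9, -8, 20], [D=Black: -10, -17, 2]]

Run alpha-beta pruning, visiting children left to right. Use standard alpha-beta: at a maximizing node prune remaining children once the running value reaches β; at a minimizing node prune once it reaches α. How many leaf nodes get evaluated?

B [α=-∞,β=+∞]: v=-16
C [α=-16,β=+∞]: v=-8
D [α=-8,β=+∞]: v=-10 after child 1 ≤ α → α-cutoff, skip 2
Root [α=-∞,β=+∞]: v=-8
Leaves evaluated: 7 of 9.

7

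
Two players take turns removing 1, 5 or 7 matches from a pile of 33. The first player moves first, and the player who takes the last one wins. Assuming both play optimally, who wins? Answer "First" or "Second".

Mark each pile size as W (mover wins) or L (mover loses):
i:   0  1  2  3  4  5  6  7  8  9 10 11 12 13 14 15 16 17 18 19 20 21 22 23 24 25 26 27 28 29 30 31 32 33
     L  W  L  W  L  W  L  W  L  W  L  W  L  W  L  W  L  W  L  W  L  W  L  W  L  W  L  W  L  W  L  W  L  W
Position 33 is W, so the first player wins.

First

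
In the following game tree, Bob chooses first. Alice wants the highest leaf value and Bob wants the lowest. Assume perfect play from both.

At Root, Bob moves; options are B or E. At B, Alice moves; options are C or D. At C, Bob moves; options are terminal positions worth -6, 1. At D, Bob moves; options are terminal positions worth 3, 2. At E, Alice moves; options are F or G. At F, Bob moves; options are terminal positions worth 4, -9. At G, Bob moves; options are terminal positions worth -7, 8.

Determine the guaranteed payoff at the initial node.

C (Bob): min(-6, 1) = -6
D (Bob): min(3, 2) = 2
B (Alice): max(-6, 2) = 2
F (Bob): min(4, -9) = -9
G (Bob): min(-7, 8) = -7
E (Alice): max(-9, -7) = -7
Root (Bob): min(2, -7) = -7

-7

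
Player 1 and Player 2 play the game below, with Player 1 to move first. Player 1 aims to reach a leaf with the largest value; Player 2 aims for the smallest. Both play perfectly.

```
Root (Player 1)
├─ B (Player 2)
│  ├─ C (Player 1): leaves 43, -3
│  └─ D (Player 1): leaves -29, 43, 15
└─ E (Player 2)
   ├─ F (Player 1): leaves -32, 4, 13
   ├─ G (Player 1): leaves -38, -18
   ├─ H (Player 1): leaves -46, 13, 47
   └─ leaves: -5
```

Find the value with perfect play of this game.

C (Player 1): max(43, -3) = 43
D (Player 1): max(-29, 43, 15) = 43
B (Player 2): min(43, 43) = 43
F (Player 1): max(-32, 4, 13) = 13
G (Player 1): max(-38, -18) = -18
H (Player 1): max(-46, 13, 47) = 47
E (Player 2): min(13, -18, 47, -5) = -18
Root (Player 1): max(43, -18) = 43

43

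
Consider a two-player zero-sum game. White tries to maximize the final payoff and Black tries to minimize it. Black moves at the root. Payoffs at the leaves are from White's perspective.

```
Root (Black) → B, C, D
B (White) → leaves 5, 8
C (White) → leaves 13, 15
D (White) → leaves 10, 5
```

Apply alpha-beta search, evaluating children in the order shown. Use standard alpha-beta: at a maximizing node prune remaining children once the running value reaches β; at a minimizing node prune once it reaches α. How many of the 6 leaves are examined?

4

B [α=-∞,β=+∞]: v=8
C [α=-∞,β=8]: v=13 after child 1 ≥ β → β-cutoff, skip 1
D [α=-∞,β=8]: v=10 after child 1 ≥ β → β-cutoff, skip 1
Root [α=-∞,β=+∞]: v=8
Leaves evaluated: 4 of 6.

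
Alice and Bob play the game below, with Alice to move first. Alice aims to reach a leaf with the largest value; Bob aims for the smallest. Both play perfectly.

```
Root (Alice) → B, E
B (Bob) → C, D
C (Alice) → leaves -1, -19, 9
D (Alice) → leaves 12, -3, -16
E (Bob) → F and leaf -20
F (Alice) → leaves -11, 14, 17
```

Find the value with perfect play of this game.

9

C (Alice): max(-1, -19, 9) = 9
D (Alice): max(12, -3, -16) = 12
B (Bob): min(9, 12) = 9
F (Alice): max(-11, 14, 17) = 17
E (Bob): min(17, -20) = -20
Root (Alice): max(9, -20) = 9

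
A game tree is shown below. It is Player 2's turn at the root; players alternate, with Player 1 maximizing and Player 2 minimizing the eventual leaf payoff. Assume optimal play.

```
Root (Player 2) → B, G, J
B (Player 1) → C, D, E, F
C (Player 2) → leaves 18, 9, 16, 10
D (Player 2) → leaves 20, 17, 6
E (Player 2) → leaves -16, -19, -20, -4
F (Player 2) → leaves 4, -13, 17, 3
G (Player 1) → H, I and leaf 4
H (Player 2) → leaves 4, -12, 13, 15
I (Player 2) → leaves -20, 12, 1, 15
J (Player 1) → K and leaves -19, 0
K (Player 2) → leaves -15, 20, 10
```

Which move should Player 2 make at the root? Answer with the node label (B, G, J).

J

C (Player 2): min(18, 9, 16, 10) = 9
D (Player 2): min(20, 17, 6) = 6
E (Player 2): min(-16, -19, -20, -4) = -20
F (Player 2): min(4, -13, 17, 3) = -13
B (Player 1): max(9, 6, -20, -13) = 9
H (Player 2): min(4, -12, 13, 15) = -12
I (Player 2): min(-20, 12, 1, 15) = -20
G (Player 1): max(-12, -20, 4) = 4
K (Player 2): min(-15, 20, 10) = -15
J (Player 1): max(-15, -19, 0) = 0
Root (Player 2): min(9, 4, 0) = 0
Player 2 picks the child with the lowest value: J (value 0).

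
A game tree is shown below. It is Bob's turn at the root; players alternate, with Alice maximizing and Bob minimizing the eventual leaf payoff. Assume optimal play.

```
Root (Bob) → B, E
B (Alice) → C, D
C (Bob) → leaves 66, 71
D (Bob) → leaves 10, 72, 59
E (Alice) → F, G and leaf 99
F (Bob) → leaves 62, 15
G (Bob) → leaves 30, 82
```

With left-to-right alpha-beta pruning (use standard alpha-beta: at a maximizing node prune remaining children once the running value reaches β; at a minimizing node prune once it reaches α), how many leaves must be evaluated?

8

C [α=-∞,β=+∞]: v=66
D [α=66,β=+∞]: v=10 after child 1 ≤ α → α-cutoff, skip 2
B [α=-∞,β=+∞]: v=66
F [α=-∞,β=66]: v=15
G [α=15,β=66]: v=30
E [α=-∞,β=66]: v=99
Root [α=-∞,β=+∞]: v=66
Leaves evaluated: 8 of 10.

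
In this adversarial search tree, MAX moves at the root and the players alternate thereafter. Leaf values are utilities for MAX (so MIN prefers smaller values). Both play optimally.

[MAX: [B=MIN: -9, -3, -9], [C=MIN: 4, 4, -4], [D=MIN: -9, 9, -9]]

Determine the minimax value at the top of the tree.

B (MIN): min(-9, -3, -9) = -9
C (MIN): min(4, 4, -4) = -4
D (MIN): min(-9, 9, -9) = -9
Root (MAX): max(-9, -4, -9) = -4

-4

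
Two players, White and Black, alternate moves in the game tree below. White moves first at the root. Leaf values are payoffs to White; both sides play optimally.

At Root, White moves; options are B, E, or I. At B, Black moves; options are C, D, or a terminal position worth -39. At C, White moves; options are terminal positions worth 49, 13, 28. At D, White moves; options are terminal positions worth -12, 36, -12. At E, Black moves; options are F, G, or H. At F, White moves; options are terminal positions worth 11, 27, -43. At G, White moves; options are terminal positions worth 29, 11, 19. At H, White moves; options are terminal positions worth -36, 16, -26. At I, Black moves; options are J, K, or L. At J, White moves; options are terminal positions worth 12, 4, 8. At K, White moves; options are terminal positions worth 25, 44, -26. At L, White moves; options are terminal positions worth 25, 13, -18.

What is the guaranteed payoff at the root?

C (White): max(49, 13, 28) = 49
D (White): max(-12, 36, -12) = 36
B (Black): min(49, 36, -39) = -39
F (White): max(11, 27, -43) = 27
G (White): max(29, 11, 19) = 29
H (White): max(-36, 16, -26) = 16
E (Black): min(27, 29, 16) = 16
J (White): max(12, 4, 8) = 12
K (White): max(25, 44, -26) = 44
L (White): max(25, 13, -18) = 25
I (Black): min(12, 44, 25) = 12
Root (White): max(-39, 16, 12) = 16

16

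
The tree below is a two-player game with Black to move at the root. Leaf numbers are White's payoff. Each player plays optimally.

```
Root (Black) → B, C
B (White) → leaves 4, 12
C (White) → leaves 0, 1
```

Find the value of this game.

1

B (White): max(4, 12) = 12
C (White): max(0, 1) = 1
Root (Black): min(12, 1) = 1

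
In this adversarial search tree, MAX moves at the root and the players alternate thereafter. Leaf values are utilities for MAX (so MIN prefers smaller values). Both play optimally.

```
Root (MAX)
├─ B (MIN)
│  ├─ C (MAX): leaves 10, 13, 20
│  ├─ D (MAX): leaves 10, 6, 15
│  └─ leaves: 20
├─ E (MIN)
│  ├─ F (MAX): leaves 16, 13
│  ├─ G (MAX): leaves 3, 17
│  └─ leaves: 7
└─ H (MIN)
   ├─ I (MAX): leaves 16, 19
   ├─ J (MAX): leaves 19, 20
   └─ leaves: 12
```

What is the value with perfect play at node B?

C: max(10, 13, 20) = 20
D: max(10, 6, 15) = 15
B: min(20, 15, 20) = 15

15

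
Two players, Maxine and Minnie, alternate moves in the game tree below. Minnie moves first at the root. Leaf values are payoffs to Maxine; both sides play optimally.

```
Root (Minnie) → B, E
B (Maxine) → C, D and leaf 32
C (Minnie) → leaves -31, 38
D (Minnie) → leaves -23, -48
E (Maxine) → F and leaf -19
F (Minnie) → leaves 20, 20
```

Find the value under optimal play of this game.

C (Minnie): min(-31, 38) = -31
D (Minnie): min(-23, -48) = -48
B (Maxine): max(-31, -48, 32) = 32
F (Minnie): min(20, 20) = 20
E (Maxine): max(20, -19) = 20
Root (Minnie): min(32, 20) = 20

20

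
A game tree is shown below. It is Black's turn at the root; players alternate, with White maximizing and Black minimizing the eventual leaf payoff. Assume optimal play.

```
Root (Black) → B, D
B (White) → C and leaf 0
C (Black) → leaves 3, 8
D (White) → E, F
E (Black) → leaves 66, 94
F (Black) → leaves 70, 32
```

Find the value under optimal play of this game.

C (Black): min(3, 8) = 3
B (White): max(3, 0) = 3
E (Black): min(66, 94) = 66
F (Black): min(70, 32) = 32
D (White): max(66, 32) = 66
Root (Black): min(3, 66) = 3

3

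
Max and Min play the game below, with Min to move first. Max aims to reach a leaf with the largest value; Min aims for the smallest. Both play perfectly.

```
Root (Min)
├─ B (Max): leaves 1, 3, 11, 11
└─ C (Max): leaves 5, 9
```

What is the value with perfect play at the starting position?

B (Max): max(1, 3, 11, 11) = 11
C (Max): max(5, 9) = 9
Root (Min): min(11, 9) = 9

9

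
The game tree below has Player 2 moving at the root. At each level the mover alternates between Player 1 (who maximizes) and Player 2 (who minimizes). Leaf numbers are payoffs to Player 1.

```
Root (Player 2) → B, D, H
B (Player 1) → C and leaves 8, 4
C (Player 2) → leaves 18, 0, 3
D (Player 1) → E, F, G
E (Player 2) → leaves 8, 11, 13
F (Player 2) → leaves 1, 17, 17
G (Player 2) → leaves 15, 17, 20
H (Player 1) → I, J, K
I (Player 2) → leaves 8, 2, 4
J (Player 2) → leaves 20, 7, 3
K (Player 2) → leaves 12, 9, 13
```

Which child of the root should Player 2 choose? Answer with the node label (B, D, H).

B

C (Player 2): min(18, 0, 3) = 0
B (Player 1): max(0, 8, 4) = 8
E (Player 2): min(8, 11, 13) = 8
F (Player 2): min(1, 17, 17) = 1
G (Player 2): min(15, 17, 20) = 15
D (Player 1): max(8, 1, 15) = 15
I (Player 2): min(8, 2, 4) = 2
J (Player 2): min(20, 7, 3) = 3
K (Player 2): min(12, 9, 13) = 9
H (Player 1): max(2, 3, 9) = 9
Root (Player 2): min(8, 15, 9) = 8
Player 2 picks the child with the lowest value: B (value 8).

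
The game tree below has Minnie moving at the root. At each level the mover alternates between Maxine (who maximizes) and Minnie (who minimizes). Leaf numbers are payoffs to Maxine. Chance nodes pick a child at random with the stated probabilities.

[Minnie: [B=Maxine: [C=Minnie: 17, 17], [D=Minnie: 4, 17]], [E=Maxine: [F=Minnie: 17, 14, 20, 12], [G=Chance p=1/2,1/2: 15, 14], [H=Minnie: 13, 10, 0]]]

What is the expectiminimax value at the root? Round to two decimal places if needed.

C (Minnie): min(17, 17) = 17
D (Minnie): min(4, 17) = 4
B (Maxine): max(17, 4) = 17
F (Minnie): min(17, 14, 20, 12) = 12
G (Chance): 1/2·15 + 1/2·14 = 14.5
H (Minnie): min(13, 10, 0) = 0
E (Maxine): max(12, 14.5, 0) = 14.5
Root (Minnie): min(17, 14.5) = 14.5

14.5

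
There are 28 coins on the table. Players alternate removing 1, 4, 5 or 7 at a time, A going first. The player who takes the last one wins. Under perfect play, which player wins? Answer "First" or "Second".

Mark each pile size as W (mover wins) or L (mover loses):
i:   0  1  2  3  4  5  6  7  8  9 10 11 12 13 14 15 16 17 18 19 20 21 22 23 24 25 26 27 28
     L  W  L  W  W  W  W  W  L  W  L  W  W  W  W  W  L  W  L  W  W  W  W  W  L  W  L  W  W
Position 28 is W, so the first player wins.

First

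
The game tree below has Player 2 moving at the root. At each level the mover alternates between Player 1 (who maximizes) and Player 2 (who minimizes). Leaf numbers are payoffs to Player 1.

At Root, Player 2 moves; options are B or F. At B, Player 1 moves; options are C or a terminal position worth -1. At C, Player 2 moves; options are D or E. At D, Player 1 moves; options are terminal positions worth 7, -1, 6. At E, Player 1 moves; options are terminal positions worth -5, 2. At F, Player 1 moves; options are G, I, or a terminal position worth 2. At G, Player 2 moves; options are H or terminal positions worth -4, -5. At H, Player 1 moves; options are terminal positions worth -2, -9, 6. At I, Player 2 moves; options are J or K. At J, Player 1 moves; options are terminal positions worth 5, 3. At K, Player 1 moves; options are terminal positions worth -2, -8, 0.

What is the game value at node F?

H: max(-2, -9, 6) = 6
G: min(6, -4, -5) = -5
J: max(5, 3) = 5
K: max(-2, -8, 0) = 0
I: min(5, 0) = 0
F: max(-5, 0, 2) = 2

2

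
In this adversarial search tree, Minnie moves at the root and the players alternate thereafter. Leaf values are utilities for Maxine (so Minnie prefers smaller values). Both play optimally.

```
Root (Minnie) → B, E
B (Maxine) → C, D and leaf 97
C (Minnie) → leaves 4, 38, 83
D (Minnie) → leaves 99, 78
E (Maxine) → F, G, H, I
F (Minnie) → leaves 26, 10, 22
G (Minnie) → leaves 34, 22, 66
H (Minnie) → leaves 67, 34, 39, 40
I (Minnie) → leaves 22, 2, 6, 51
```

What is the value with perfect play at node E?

34

F: min(26, 10, 22) = 10
G: min(34, 22, 66) = 22
H: min(67, 34, 39, 40) = 34
I: min(22, 2, 6, 51) = 2
E: max(10, 22, 34, 2) = 34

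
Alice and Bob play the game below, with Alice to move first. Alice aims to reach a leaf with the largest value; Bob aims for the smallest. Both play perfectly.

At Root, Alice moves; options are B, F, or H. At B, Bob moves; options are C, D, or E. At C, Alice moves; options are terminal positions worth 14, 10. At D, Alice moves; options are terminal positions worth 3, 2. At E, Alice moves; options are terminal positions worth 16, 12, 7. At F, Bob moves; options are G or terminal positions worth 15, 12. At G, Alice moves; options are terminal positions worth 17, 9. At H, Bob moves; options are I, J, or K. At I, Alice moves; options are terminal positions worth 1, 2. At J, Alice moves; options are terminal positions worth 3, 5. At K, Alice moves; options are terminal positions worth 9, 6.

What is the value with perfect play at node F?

G: max(17, 9) = 17
F: min(17, 15, 12) = 12

12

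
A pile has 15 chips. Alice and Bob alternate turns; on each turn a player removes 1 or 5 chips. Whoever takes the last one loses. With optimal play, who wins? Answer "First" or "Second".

Positions where the player to move wins (W) vs loses (L):
i:   0  1  2  3  4  5  6  7  8  9 10 11 12 13 14 15
     W  L  W  L  W  L  W  L  W  L  W  L  W  L  W  L
Position 15 is L, so the second player wins.

Second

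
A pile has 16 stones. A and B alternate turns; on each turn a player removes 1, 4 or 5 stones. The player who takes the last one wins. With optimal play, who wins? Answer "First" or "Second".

W/L table (W = player to move can force a win):
i:   0  1  2  3  4  5  6  7  8  9 10 11 12 13 14 15 16
     L  W  L  W  W  W  W  W  L  W  L  W  W  W  W  W  L
Position 16 is L, so the second player wins.

Second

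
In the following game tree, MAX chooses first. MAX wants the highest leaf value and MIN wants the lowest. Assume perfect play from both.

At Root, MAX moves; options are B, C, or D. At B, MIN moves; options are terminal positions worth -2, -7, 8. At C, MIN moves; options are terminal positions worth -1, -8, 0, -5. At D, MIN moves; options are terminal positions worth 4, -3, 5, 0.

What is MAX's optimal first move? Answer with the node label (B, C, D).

D

B (MIN): min(-2, -7, 8) = -7
C (MIN): min(-1, -8, 0, -5) = -8
D (MIN): min(4, -3, 5, 0) = -3
Root (MAX): max(-7, -8, -3) = -3
MAX picks the child with the highest value: D (value -3).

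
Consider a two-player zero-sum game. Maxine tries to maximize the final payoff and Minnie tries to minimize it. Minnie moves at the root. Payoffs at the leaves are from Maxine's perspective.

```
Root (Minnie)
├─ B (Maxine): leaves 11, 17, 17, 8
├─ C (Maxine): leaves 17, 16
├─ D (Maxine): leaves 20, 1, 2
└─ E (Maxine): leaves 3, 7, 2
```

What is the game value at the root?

B (Maxine): max(11, 17, 17, 8) = 17
C (Maxine): max(17, 16) = 17
D (Maxine): max(20, 1, 2) = 20
E (Maxine): max(3, 7, 2) = 7
Root (Minnie): min(17, 17, 20, 7) = 7

7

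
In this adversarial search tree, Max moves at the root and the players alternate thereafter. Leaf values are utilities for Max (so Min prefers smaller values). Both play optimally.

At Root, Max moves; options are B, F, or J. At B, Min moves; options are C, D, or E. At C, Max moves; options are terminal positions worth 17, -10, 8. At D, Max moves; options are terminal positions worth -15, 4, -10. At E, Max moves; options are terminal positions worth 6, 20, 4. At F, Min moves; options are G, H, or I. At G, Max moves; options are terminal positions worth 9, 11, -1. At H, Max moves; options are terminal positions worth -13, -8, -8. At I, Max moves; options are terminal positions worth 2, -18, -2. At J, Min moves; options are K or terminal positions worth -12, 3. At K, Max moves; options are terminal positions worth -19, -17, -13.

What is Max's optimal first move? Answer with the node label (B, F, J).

B

C (Max): max(17, -10, 8) = 17
D (Max): max(-15, 4, -10) = 4
E (Max): max(6, 20, 4) = 20
B (Min): min(17, 4, 20) = 4
G (Max): max(9, 11, -1) = 11
H (Max): max(-13, -8, -8) = -8
I (Max): max(2, -18, -2) = 2
F (Min): min(11, -8, 2) = -8
K (Max): max(-19, -17, -13) = -13
J (Min): min(-13, -12, 3) = -13
Root (Max): max(4, -8, -13) = 4
Max picks the child with the highest value: B (value 4).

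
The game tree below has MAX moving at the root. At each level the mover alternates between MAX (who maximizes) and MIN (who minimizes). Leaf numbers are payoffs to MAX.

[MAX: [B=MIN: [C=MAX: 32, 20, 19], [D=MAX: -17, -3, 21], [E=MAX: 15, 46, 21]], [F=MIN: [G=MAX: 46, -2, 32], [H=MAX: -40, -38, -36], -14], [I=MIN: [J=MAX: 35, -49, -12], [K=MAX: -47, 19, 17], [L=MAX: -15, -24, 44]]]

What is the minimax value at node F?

G: max(46, -2, 32) = 46
H: max(-40, -38, -36) = -36
F: min(46, -36, -14) = -36

-36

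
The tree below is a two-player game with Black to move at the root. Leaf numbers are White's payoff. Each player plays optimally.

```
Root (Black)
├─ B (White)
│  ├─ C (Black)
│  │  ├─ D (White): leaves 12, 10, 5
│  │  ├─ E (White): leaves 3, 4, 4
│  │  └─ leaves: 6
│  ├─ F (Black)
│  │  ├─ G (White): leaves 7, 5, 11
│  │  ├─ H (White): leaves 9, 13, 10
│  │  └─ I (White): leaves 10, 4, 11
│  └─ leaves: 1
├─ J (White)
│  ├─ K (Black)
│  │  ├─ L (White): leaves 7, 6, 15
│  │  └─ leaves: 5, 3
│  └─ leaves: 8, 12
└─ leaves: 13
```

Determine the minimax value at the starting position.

D (White): max(12, 10, 5) = 12
E (White): max(3, 4, 4) = 4
C (Black): min(12, 4, 6) = 4
G (White): max(7, 5, 11) = 11
H (White): max(9, 13, 10) = 13
I (White): max(10, 4, 11) = 11
F (Black): min(11, 13, 11) = 11
B (White): max(4, 11, 1) = 11
L (White): max(7, 6, 15) = 15
K (Black): min(15, 5, 3) = 3
J (White): max(3, 8, 12) = 12
Root (Black): min(11, 12, 13) = 11

11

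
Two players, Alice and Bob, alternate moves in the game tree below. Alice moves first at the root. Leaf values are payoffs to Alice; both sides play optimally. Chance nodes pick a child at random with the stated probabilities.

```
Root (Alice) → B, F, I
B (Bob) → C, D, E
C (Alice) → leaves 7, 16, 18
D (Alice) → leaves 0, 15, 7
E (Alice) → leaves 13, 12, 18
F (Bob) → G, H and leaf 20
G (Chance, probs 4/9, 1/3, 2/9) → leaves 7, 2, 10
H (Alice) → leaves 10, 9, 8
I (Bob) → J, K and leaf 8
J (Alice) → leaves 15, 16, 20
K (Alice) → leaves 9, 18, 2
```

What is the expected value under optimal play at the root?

C (Alice): max(7, 16, 18) = 18
D (Alice): max(0, 15, 7) = 15
E (Alice): max(13, 12, 18) = 18
B (Bob): min(18, 15, 18) = 15
G (Chance): 4/9·7 + 1/3·2 + 2/9·10 = 6
H (Alice): max(10, 9, 8) = 10
F (Bob): min(6, 10, 20) = 6
J (Alice): max(15, 16, 20) = 20
K (Alice): max(9, 18, 2) = 18
I (Bob): min(20, 18, 8) = 8
Root (Alice): max(15, 6, 8) = 15

15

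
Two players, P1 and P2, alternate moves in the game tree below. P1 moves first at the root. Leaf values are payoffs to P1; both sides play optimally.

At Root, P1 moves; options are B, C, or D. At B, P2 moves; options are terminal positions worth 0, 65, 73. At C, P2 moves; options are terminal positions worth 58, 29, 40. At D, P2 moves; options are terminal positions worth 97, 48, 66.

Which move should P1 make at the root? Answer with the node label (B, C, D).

D

B (P2): min(0, 65, 73) = 0
C (P2): min(58, 29, 40) = 29
D (P2): min(97, 48, 66) = 48
Root (P1): max(0, 29, 48) = 48
P1 picks the child with the highest value: D (value 48).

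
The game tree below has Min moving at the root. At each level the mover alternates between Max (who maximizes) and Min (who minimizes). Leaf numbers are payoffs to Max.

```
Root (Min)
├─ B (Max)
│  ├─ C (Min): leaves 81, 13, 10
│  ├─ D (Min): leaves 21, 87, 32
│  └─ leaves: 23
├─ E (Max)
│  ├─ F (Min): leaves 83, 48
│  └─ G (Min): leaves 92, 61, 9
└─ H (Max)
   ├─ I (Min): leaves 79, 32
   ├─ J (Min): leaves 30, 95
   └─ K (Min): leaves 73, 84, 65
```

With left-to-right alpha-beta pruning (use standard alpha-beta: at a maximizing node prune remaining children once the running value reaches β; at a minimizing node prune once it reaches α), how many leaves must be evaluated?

C [α=-∞,β=+∞]: v=10
D [α=10,β=+∞]: v=21
B [α=-∞,β=+∞]: v=23
F [α=-∞,β=23]: v=48
E [α=-∞,β=23]: v=48 after child 1 ≥ β → β-cutoff, skip 1
I [α=-∞,β=23]: v=32
H [α=-∞,β=23]: v=32 after child 1 ≥ β → β-cutoff, skip 2
Root [α=-∞,β=+∞]: v=23
Leaves evaluated: 11 of 19.

11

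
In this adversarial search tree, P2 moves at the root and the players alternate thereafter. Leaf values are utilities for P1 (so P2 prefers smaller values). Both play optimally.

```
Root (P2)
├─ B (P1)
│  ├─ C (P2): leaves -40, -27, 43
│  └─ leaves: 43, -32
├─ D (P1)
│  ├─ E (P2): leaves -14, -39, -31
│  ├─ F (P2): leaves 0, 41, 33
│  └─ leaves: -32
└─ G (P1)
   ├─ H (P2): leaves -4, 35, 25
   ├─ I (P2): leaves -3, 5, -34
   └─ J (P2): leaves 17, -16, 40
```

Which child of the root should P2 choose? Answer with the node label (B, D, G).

G

C (P2): min(-40, -27, 43) = -40
B (P1): max(-40, 43, -32) = 43
E (P2): min(-14, -39, -31) = -39
F (P2): min(0, 41, 33) = 0
D (P1): max(-39, 0, -32) = 0
H (P2): min(-4, 35, 25) = -4
I (P2): min(-3, 5, -34) = -34
J (P2): min(17, -16, 40) = -16
G (P1): max(-4, -34, -16) = -4
Root (P2): min(43, 0, -4) = -4
P2 picks the child with the lowest value: G (value -4).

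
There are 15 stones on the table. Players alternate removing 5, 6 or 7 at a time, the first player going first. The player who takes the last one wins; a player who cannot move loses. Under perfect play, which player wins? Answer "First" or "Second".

Second

Positions where the player to move wins (W) vs loses (L):
i:   0  1  2  3  4  5  6  7  8  9 10 11 12 13 14 15
     L  L  L  L  L  W  W  W  W  W  W  W  L  L  L  L
Position 15 is L, so the second player wins.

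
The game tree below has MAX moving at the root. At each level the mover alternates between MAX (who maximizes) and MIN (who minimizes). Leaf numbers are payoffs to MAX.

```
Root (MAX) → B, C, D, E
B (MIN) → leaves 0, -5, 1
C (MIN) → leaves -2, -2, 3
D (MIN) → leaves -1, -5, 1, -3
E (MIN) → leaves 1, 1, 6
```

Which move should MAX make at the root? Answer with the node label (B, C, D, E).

B (MIN): min(0, -5, 1) = -5
C (MIN): min(-2, -2, 3) = -2
D (MIN): min(-1, -5, 1, -3) = -5
E (MIN): min(1, 1, 6) = 1
Root (MAX): max(-5, -2, -5, 1) = 1
MAX picks the child with the highest value: E (value 1).

E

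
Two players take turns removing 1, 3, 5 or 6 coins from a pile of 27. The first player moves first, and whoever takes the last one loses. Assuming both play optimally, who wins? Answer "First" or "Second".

Second

Positions where the player to move wins (W) vs loses (L):
i:   0  1  2  3  4  5  6  7  8  9 10 11 12 13 14 15 16 17 18 19 20 21 22 23 24 25 26 27
     W  L  W  L  W  L  W  W  W  W  W  W  L  W  L  W  L  W  W  W  W  W  W  L  W  L  W  L
Position 27 is L, so the second player wins.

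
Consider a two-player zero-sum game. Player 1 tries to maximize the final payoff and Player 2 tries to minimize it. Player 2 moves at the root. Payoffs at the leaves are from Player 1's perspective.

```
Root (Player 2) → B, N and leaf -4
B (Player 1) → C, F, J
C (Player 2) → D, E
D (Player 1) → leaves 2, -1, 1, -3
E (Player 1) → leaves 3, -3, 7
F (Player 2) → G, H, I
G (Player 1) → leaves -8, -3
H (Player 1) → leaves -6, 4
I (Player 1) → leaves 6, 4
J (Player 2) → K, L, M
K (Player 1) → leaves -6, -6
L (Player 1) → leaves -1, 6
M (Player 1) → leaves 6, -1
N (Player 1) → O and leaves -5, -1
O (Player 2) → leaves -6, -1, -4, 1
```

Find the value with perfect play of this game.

D (Player 1): max(2, -1, 1, -3) = 2
E (Player 1): max(3, -3, 7) = 7
C (Player 2): min(2, 7) = 2
G (Player 1): max(-8, -3) = -3
H (Player 1): max(-6, 4) = 4
I (Player 1): max(6, 4) = 6
F (Player 2): min(-3, 4, 6) = -3
K (Player 1): max(-6, -6) = -6
L (Player 1): max(-1, 6) = 6
M (Player 1): max(6, -1) = 6
J (Player 2): min(-6, 6, 6) = -6
B (Player 1): max(2, -3, -6) = 2
O (Player 2): min(-6, -1, -4, 1) = -6
N (Player 1): max(-6, -5, -1) = -1
Root (Player 2): min(2, -1, -4) = -4

-4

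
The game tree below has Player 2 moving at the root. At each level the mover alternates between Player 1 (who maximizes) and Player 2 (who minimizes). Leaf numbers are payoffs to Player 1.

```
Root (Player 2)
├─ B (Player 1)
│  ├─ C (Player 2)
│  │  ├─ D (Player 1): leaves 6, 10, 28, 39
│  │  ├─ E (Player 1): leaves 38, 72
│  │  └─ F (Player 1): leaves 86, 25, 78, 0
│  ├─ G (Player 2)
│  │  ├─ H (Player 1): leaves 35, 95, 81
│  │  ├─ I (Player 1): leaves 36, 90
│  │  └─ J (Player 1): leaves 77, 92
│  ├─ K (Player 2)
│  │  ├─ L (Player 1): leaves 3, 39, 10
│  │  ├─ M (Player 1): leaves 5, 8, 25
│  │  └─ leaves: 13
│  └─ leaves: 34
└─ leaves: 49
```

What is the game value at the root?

D (Player 1): max(6, 10, 28, 39) = 39
E (Player 1): max(38, 72) = 72
F (Player 1): max(86, 25, 78, 0) = 86
C (Player 2): min(39, 72, 86) = 39
H (Player 1): max(35, 95, 81) = 95
I (Player 1): max(36, 90) = 90
J (Player 1): max(77, 92) = 92
G (Player 2): min(95, 90, 92) = 90
L (Player 1): max(3, 39, 10) = 39
M (Player 1): max(5, 8, 25) = 25
K (Player 2): min(39, 25, 13) = 13
B (Player 1): max(39, 90, 13, 34) = 90
Root (Player 2): min(90, 49) = 49

49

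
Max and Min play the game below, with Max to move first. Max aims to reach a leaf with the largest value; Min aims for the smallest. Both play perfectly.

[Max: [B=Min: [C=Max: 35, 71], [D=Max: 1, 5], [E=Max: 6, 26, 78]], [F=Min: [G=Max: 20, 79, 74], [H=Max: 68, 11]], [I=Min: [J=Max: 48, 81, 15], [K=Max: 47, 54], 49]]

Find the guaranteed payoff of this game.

68

C (Max): max(35, 71) = 71
D (Max): max(1, 5) = 5
E (Max): max(6, 26, 78) = 78
B (Min): min(71, 5, 78) = 5
G (Max): max(20, 79, 74) = 79
H (Max): max(68, 11) = 68
F (Min): min(79, 68) = 68
J (Max): max(48, 81, 15) = 81
K (Max): max(47, 54) = 54
I (Min): min(81, 54, 49) = 49
Root (Max): max(5, 68, 49) = 68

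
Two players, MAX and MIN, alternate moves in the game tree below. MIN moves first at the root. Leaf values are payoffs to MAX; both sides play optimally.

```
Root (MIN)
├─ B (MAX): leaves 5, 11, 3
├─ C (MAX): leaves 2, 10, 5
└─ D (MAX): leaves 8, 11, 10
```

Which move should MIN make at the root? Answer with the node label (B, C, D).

C

B (MAX): max(5, 11, 3) = 11
C (MAX): max(2, 10, 5) = 10
D (MAX): max(8, 11, 10) = 11
Root (MIN): min(11, 10, 11) = 10
MIN picks the child with the lowest value: C (value 10).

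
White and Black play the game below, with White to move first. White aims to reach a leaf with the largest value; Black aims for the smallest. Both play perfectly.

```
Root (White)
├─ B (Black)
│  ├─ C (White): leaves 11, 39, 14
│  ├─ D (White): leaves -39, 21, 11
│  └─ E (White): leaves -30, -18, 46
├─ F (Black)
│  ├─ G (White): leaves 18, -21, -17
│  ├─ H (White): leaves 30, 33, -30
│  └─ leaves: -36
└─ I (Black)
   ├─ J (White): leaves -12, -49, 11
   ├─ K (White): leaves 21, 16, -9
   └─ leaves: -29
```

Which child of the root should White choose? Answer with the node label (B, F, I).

C (White): max(11, 39, 14) = 39
D (White): max(-39, 21, 11) = 21
E (White): max(-30, -18, 46) = 46
B (Black): min(39, 21, 46) = 21
G (White): max(18, -21, -17) = 18
H (White): max(30, 33, -30) = 33
F (Black): min(18, 33, -36) = -36
J (White): max(-12, -49, 11) = 11
K (White): max(21, 16, -9) = 21
I (Black): min(11, 21, -29) = -29
Root (White): max(21, -36, -29) = 21
White picks the child with the highest value: B (value 21).

B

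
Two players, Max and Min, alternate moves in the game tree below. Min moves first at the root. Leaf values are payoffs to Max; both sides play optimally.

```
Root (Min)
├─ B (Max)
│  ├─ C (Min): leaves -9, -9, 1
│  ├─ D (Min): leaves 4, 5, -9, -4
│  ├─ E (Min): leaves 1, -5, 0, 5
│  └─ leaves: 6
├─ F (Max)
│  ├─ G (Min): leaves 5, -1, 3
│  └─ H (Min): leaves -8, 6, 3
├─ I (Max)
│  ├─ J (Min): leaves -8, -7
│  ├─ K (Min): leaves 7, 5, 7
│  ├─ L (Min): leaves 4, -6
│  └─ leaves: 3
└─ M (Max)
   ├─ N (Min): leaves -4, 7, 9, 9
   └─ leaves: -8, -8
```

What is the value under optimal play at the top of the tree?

-4

C (Min): min(-9, -9, 1) = -9
D (Min): min(4, 5, -9, -4) = -9
E (Min): min(1, -5, 0, 5) = -5
B (Max): max(-9, -9, -5, 6) = 6
G (Min): min(5, -1, 3) = -1
H (Min): min(-8, 6, 3) = -8
F (Max): max(-1, -8) = -1
J (Min): min(-8, -7) = -8
K (Min): min(7, 5, 7) = 5
L (Min): min(4, -6) = -6
I (Max): max(-8, 5, -6, 3) = 5
N (Min): min(-4, 7, 9, 9) = -4
M (Max): max(-4, -8, -8) = -4
Root (Min): min(6, -1, 5, -4) = -4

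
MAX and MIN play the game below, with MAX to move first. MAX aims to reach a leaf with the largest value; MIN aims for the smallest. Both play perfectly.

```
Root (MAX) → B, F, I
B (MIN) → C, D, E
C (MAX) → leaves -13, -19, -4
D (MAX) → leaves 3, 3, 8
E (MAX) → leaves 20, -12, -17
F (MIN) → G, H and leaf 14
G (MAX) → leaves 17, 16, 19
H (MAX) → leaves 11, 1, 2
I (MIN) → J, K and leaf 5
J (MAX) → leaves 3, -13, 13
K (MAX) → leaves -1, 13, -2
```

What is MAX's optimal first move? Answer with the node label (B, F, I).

C (MAX): max(-13, -19, -4) = -4
D (MAX): max(3, 3, 8) = 8
E (MAX): max(20, -12, -17) = 20
B (MIN): min(-4, 8, 20) = -4
G (MAX): max(17, 16, 19) = 19
H (MAX): max(11, 1, 2) = 11
F (MIN): min(19, 11, 14) = 11
J (MAX): max(3, -13, 13) = 13
K (MAX): max(-1, 13, -2) = 13
I (MIN): min(13, 13, 5) = 5
Root (MAX): max(-4, 11, 5) = 11
MAX picks the child with the highest value: F (value 11).

F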